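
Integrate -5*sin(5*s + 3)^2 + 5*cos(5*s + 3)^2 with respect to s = sin(10*s + 6)/2 + C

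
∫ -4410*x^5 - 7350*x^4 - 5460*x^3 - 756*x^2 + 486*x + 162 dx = -735*x^6 - 1470*x^5 - 1365*x^4 - 252*x^3 + 243*x^2 + 162*x + C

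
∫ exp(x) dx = exp(x) + C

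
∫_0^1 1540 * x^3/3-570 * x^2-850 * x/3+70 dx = -400/3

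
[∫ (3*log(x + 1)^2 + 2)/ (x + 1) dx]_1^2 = -2*log(2) - log(2)^3 + log(3)^3 + 2*log(3)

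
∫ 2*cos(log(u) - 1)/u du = 2*sin(log(u) - 1) + C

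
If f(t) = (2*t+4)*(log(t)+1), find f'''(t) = (8 - 2*t)/t^3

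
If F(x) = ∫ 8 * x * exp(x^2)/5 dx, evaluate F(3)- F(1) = -4*E/5 + 4*exp(9)/5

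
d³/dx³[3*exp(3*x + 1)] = 81*exp(3*x + 1)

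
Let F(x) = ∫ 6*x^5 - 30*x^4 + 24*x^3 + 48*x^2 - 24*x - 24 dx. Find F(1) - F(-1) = -28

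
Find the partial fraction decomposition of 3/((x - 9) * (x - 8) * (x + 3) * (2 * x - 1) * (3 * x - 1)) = -243/(5980*(3*x - 1)) + 16/(595*(2*x - 1)) + 1/(3080*(x + 3)) - 1/(1265*(x - 8)) + 1/(1768*(x - 9))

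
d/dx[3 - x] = -1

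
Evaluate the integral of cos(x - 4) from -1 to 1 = sin(5) - sin(3)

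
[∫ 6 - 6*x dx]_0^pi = 3 - 3*(-1 + pi)^2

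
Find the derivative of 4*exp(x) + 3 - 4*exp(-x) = (4*exp(2*x) + 4)*exp(-x)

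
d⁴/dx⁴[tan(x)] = 24*tan(x)^5 + 40*tan(x)^3 + 16*tan(x)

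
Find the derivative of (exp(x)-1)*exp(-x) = exp(-x)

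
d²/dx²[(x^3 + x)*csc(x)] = (-x^3 + 2*x^3/sin(x)^2 - 6*x^2*cos(x)/sin(x) + 5*x + 2*x/sin(x)^2 - 2*cos(x)/sin(x))/sin(x)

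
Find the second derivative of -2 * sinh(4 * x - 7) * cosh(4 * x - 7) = -64*sinh(8*x - 14)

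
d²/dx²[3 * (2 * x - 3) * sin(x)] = -6*x*sin(x) + 9*sin(x) + 12*cos(x)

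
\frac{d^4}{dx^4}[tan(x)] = 24*tan(x)^5 + 40*tan(x)^3 + 16*tan(x)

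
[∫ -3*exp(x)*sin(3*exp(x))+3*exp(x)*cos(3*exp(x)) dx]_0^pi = sqrt(2)*(-sin(pi/4 + 3) + sin(pi/4 + 3*exp(pi)))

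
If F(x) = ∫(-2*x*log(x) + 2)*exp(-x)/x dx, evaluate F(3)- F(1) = 2*exp(-3)*log(3)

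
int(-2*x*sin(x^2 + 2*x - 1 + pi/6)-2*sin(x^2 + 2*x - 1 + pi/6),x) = cos(x^2 + 2*x - 1 + pi/6) + C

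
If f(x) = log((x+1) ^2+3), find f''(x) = (-2*x^2 - 4*x + 4)/(x^4 + 4*x^3 + 12*x^2 + 16*x + 16)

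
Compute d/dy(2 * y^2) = 4*y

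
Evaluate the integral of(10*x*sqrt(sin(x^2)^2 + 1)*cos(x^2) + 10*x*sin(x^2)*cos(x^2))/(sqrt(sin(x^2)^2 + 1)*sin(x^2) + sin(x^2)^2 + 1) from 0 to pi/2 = 5*log(sin(pi^2/4) + sqrt(sin(pi^2/4)^2 + 1))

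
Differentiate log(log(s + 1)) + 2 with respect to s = 1/(s*log(s + 1) + log(s + 1))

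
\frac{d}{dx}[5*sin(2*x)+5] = 10*cos(2*x)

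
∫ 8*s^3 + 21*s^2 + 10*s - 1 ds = 2*s^4 + 7*s^3 + 5*s^2 - s + C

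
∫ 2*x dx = x^2 + C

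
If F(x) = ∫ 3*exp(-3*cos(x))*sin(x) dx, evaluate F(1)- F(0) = -exp(-3) + exp(-3*cos(1))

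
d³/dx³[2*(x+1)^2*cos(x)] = 2*x^2*sin(x) + 4*x*sin(x) - 12*x*cos(x) - 10*sin(x) - 12*cos(x)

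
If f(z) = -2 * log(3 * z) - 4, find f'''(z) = -4/z^3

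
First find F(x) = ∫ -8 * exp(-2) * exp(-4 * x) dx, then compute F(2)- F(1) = -2*exp(-6) + 2*exp(-10)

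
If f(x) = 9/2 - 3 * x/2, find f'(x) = -3/2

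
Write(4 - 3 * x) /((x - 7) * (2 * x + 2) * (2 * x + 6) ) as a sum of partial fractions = 13/(80*(x + 3)) - 7/(64*(x + 1)) - 17/(320*(x - 7))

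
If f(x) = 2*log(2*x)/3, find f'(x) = 2/(3*x)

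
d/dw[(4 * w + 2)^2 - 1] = 32*w + 16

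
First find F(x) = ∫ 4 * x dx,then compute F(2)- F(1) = 6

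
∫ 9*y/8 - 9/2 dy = 9*y^2/16 - 9*y/2 + C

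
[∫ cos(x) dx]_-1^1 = 2*sin(1)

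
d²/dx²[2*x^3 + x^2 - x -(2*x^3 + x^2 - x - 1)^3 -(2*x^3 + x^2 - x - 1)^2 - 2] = -576*x^7 - 672*x^6 + 252*x^5 + 570*x^4 + 100*x^3 - 108*x^2 - 18*x + 4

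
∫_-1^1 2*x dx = 0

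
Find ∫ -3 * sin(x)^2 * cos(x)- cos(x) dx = -sin(x)^3 - sin(x) + C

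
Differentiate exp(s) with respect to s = exp(s)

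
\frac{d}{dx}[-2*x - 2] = -2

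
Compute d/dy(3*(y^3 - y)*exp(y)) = 3*y^3*exp(y) + 9*y^2*exp(y) - 3*y*exp(y) - 3*exp(y)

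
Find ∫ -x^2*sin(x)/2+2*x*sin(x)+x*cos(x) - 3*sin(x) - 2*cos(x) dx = ((x - 2)^2/2 + 1)*cos(x) + C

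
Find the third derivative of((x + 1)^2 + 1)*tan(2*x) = 48*x^2*tan(2*x)^4 + 64*x^2*tan(2*x)^2 + 16*x^2 + 96*x*tan(2*x)^4 + 48*x*tan(2*x)^3 + 128*x*tan(2*x)^2 + 48*x*tan(2*x) + 32*x + 96*tan(2*x)^4 + 48*tan(2*x)^3 + 140*tan(2*x)^2 + 48*tan(2*x) + 44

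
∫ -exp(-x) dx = exp(-x) + C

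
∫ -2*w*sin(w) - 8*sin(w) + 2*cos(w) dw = (2*w + 8)*cos(w) + C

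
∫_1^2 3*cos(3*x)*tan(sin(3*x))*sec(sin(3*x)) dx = -sec(sin(3)) + sec(sin(6))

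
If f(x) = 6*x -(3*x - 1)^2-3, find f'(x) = 12 - 18*x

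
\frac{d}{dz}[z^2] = 2*z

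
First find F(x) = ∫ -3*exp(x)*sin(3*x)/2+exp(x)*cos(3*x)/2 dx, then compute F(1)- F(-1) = (E - exp(-1))*cos(3)/2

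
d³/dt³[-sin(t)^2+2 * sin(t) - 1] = 2*(4*sin(t) - 1)*cos(t)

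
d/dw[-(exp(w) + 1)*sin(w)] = -sqrt(2)*exp(w)*sin(w + pi/4) - cos(w)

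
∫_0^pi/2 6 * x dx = 3*pi^2/4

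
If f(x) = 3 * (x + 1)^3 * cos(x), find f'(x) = 3*(x + 1)^2*(-x*sin(x) - sin(x) + 3*cos(x))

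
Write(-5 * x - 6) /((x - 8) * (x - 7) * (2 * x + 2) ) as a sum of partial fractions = -1/(144*(x + 1)) + 41/(16*(x - 7)) - 23/(9*(x - 8))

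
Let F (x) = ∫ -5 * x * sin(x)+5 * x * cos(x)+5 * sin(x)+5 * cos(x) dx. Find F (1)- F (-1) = 10*cos(1)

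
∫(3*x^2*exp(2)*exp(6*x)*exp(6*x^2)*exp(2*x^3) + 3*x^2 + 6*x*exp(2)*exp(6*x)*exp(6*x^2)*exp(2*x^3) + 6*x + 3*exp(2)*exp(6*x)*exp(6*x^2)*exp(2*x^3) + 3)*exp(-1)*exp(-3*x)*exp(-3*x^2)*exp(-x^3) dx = 2*sinh((x + 1)^3) + C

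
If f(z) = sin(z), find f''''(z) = sin(z)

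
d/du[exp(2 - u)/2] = -exp(2 - u)/2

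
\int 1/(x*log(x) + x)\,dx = log(log(x) + 1) + C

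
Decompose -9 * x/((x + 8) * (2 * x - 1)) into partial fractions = -9/(17*(2*x - 1)) - 72/(17*(x + 8))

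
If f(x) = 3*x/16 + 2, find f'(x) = 3/16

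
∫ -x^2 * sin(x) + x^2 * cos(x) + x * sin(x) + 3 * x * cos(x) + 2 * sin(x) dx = sqrt(2)*(x^2 + x - 1)*sin(x + pi/4) + C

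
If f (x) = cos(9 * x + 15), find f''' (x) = 729*sin(9*x + 15)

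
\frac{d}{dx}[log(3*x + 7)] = 3/(3*x + 7)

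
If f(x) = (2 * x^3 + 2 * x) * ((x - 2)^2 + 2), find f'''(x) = 120*x^2 - 192*x + 84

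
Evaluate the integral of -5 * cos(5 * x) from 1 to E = sin(5) - sin(5*E)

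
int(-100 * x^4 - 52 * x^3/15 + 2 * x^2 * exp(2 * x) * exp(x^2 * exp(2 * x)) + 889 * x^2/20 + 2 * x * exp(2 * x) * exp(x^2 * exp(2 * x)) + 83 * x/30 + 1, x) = x*(-25*x^2 + x + 20)*(48*x^2 + 4*x + 3)/60 + exp(x^2*exp(2*x)) + C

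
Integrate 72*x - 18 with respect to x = 36*x^2 - 18*x + C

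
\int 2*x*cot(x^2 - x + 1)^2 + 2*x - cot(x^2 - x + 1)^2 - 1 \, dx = -cot(x^2 - x + 1) + C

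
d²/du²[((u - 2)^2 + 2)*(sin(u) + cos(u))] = -u^2*sin(u) - u^2*cos(u) + 8*u*cos(u) + 4*sin(u) - 12*cos(u)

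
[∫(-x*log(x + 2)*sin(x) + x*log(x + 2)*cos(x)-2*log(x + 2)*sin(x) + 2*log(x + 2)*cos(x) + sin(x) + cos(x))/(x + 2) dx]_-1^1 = (cos(1) + sin(1))*log(3)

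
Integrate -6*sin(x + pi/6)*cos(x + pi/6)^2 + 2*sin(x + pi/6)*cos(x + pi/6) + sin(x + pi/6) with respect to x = (-cos(x + pi/6) + cos(2*x + pi/3))*cos(x + pi/6) + C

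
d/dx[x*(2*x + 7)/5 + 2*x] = 4*x/5 + 17/5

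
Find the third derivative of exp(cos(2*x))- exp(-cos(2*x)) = (-8*exp(2*cos(2*x))*sin(2*x)^3 + 24*exp(2*cos(2*x))*sin(2*x)*cos(2*x) + 8*exp(2*cos(2*x))*sin(2*x) - 8*sin(2*x)^3 - 24*sin(2*x)*cos(2*x) + 8*sin(2*x))*exp(-cos(2*x))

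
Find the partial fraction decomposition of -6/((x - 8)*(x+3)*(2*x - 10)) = -3/(88*(x + 3)) + 1/(8*(x - 5)) - 1/(11*(x - 8))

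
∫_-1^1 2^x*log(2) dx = 3/2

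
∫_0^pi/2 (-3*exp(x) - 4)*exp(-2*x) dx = -5 + 2*exp(-pi) + 3*exp(-pi/2)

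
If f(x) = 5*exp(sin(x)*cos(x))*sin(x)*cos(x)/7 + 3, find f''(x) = 5*(3*(1 - cos(2*x))^2*sin(2*x) + 24*(1 - cos(2*x))^2 + (cos(2*x) + 1)^2*sin(2*x) - 20*sin(2*x) + 2*sin(4*x) + 48*cos(2*x) - 32)*exp(sin(2*x)/2)/56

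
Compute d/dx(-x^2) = -2*x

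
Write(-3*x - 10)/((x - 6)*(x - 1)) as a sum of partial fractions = 13/(5*(x - 1)) - 28/(5*(x - 6))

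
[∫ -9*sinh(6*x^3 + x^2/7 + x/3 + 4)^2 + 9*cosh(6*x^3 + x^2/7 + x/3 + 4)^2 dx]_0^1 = 9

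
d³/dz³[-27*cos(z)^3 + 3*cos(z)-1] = 729*sin(z)^3 - 564*sin(z)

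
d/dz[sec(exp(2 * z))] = 2*exp(2*z)*tan(exp(2*z))*sec(exp(2*z))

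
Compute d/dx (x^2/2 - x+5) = x - 1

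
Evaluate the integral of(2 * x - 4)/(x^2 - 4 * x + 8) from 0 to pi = -log(8) + log((-2 + pi)^2 + 4)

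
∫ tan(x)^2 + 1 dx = tan(x) + C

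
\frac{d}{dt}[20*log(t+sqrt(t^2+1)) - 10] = (20*t + 20*sqrt(t^2 + 1))/(t^2 + t*sqrt(t^2 + 1) + 1)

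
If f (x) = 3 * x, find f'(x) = 3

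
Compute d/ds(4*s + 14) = 4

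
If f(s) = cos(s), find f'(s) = -sin(s)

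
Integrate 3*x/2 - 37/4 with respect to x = 3*x^2/4 - 37*x/4 + C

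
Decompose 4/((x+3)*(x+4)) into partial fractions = -4/(x + 4) + 4/(x + 3)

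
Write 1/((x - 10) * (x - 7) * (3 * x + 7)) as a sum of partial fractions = 9/(1036*(3*x + 7)) - 1/(84*(x - 7)) + 1/(111*(x - 10))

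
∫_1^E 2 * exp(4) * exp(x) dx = -2*exp(5) + 2*exp(E + 4)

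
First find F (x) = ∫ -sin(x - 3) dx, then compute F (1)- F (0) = cos(2) - cos(3)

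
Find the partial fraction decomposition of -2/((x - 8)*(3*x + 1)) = 6/(25*(3*x + 1)) - 2/(25*(x - 8))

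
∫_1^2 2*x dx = 3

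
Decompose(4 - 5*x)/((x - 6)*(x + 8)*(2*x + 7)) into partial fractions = -86/(171*(2*x + 7)) + 22/(63*(x + 8)) - 13/(133*(x - 6))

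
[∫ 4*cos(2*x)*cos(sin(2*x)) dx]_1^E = -2*sin(sin(2)) + 2*sin(sin(2*E))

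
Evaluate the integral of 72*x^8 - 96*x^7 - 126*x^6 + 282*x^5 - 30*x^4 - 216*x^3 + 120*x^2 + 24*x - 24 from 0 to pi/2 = -8 + (-pi - pi^2/4 + 2 + pi^3/4)^3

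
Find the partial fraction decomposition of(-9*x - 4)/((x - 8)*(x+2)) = -7/(5*(x + 2)) - 38/(5*(x - 8))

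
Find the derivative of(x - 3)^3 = 3*x^2 - 18*x + 27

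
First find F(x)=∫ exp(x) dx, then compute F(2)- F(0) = -1 + exp(2)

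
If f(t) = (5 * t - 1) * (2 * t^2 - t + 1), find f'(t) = 30*t^2 - 14*t + 6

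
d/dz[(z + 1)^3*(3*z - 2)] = 12*z^3 + 21*z^2 + 6*z - 3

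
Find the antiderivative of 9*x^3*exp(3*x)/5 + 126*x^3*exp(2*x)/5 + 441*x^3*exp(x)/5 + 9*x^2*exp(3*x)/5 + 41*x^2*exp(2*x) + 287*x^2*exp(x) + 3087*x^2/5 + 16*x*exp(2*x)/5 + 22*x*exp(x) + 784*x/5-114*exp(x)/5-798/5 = 3*x*exp(x) + 21*x + 3*(x*exp(x) + 7*x - 3)^3/5 + 7*(x*exp(x) + 7*x - 3)^2 + C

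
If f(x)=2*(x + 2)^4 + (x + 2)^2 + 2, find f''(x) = 24*x^2 + 96*x + 98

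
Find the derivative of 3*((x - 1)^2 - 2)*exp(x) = 3*x^2*exp(x) - 9*exp(x)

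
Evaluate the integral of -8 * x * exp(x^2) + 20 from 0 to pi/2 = -4*exp(pi^2/4) + 4 + 10*pi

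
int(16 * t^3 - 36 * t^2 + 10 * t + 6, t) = 4*t^4 - 12*t^3 + 5*t^2 + 6*t + C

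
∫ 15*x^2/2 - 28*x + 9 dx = 5*x^3/2 - 14*x^2 + 9*x + C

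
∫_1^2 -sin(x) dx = -cos(1) + cos(2)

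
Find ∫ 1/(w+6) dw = log(2*w/3 + 4) + C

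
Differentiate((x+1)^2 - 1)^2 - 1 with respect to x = 4*x^3 + 12*x^2 + 8*x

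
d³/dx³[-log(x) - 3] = -2/x^3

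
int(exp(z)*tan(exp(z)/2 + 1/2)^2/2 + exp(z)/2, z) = tan(exp(z)/2 + 1/2) + C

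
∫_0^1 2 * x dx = 1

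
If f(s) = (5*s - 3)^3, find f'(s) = 375*s^2 - 450*s + 135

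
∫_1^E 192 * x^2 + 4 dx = -68 + 4*E + 64*exp(3)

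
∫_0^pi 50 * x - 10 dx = -1 + (-1 + 5*pi)^2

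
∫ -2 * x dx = -x^2 + C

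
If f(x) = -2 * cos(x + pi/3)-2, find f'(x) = 2*sin(x + pi/3)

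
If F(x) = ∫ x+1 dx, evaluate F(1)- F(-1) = 2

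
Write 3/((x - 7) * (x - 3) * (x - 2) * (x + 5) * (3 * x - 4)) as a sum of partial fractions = -243/(3230*(3*x - 4)) + 1/(4256*(x + 5)) + 3/(70*(x - 2)) - 3/(160*(x - 3)) + 1/(1360*(x - 7))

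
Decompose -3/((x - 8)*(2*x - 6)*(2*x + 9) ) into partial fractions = -2/(125*(2*x + 9)) + 1/(50*(x - 3)) - 3/(250*(x - 8))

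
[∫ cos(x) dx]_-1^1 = 2*sin(1)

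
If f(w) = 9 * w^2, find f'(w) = 18*w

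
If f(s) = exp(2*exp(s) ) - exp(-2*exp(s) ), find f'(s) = (2*exp(s) + 2*exp(s + 4*exp(s)))*exp(-2*exp(s))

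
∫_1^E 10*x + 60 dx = -65 + 5*exp(2) + 60*E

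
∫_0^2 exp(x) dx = -1 + exp(2)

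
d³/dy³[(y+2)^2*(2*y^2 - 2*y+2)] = 48*y + 36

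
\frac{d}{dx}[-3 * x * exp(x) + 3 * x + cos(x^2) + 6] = -3*x*exp(x) - 2*x*sin(x^2) - 3*exp(x) + 3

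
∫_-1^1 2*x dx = 0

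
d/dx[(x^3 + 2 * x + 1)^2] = 6*x^5 + 16*x^3 + 6*x^2 + 8*x + 4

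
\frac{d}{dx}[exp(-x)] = -exp(-x)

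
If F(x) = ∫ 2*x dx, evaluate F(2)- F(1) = 3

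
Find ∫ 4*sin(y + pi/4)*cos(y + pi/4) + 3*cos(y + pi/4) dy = sin(2*y) + 3*sin(y + pi/4) + C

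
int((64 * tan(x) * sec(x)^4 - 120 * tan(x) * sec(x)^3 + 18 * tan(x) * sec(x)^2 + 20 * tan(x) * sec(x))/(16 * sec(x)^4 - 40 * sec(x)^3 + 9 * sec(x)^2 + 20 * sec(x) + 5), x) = log((-4*sec(x)^2 + 5*sec(x) + 2)^2 + 1) + C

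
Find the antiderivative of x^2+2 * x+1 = x^3/3 + x^2 + x + C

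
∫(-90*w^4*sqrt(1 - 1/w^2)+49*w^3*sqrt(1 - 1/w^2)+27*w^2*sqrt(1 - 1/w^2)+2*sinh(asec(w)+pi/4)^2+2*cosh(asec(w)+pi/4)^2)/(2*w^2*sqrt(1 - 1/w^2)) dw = (3*w - 2)*(-20*w^2 + 3*w + 20)/4 + sinh(2*asec(w) + pi/2)/2 + C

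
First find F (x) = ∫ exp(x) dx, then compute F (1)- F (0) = -1 + E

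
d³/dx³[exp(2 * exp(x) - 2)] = 2*exp(x + 2*exp(x) - 2) + 12*exp(2*x + 2*exp(x) - 2) + 8*exp(3*x + 2*exp(x) - 2)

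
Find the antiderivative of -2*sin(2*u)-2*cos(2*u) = sqrt(2)*cos(2*u + pi/4) + C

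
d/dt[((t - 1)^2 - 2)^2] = 4*t^3 - 12*t^2 + 4*t + 4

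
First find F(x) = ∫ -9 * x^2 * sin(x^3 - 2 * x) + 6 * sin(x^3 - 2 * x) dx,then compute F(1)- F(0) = -3 + 3*cos(1)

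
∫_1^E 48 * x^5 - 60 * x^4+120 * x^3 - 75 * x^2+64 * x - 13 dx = -28 - E + 2*exp(2) + (-E + 2 + 2*exp(2))^3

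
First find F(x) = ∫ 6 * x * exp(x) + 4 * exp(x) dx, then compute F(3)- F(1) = -4*E + 16*exp(3)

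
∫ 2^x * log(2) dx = 2^x + C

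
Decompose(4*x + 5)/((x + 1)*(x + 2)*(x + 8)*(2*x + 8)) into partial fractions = 9/(112*(x + 8)) - 11/(48*(x + 4)) + 1/(8*(x + 2)) + 1/(42*(x + 1))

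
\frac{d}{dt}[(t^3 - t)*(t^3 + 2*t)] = 6*t^5 + 4*t^3 - 4*t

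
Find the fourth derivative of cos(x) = cos(x)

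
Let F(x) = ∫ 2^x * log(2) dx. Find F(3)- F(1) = 6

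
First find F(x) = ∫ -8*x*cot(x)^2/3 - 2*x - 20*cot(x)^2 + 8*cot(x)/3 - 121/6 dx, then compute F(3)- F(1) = 28*cot(3) - 68*cot(1)/3 + 7/3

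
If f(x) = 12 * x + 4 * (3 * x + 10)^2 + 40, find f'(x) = 72*x + 252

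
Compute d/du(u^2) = 2*u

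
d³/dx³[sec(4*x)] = 384*tan(4*x)^3*sec(4*x) + 320*tan(4*x)*sec(4*x)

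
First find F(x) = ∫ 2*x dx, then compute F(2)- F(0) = 4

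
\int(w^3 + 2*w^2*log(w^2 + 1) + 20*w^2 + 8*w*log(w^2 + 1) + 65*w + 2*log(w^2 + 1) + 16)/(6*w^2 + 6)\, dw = 2*w + (w + 2*log(w^2 + 1) + 4)^2/12 + 4*log(w^2 + 1) + C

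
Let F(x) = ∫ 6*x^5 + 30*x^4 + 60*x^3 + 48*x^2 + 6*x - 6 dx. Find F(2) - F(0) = 624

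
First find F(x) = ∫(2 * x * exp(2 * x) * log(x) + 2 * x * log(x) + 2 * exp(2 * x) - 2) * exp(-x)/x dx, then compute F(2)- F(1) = 2*(-exp(-2) + exp(2))*log(2)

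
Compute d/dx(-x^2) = -2*x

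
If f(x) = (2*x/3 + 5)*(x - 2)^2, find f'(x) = 2*x^2 + 14*x/3 - 52/3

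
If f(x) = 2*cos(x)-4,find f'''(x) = 2*sin(x)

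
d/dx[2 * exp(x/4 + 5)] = exp(x/4 + 5)/2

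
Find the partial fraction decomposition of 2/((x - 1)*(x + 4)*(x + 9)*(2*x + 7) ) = -16/(99*(2*x + 7)) - 1/(275*(x + 9)) + 2/(25*(x + 4)) + 1/(225*(x - 1))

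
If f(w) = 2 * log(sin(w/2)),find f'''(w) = cos(w/2)/(2*sin(w/2)^3)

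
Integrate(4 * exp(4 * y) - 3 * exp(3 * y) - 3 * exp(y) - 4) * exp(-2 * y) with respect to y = 8*sinh(y)^2 - 6*sinh(y) + C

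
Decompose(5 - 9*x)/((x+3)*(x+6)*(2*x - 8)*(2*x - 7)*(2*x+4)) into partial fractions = 106/(2717*(2*x - 7)) + 59/(9120*(x + 6)) - 8/(273*(x + 3)) + 23/(1056*(x + 2)) - 31/(1680*(x - 4))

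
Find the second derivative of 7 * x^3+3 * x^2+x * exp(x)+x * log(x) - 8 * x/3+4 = (x^2*exp(x) + 42*x^2 + 2*x*exp(x) + 6*x + 1)/x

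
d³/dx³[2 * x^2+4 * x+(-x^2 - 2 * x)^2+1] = 24*x + 24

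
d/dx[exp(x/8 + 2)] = exp(x/8 + 2)/8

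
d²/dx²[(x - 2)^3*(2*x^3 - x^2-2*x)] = 60*x^4 - 260*x^3 + 336*x^2 - 96*x - 32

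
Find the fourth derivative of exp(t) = exp(t)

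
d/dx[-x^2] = -2*x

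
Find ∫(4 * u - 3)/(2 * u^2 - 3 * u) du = log(6*u^2 - 9*u) + C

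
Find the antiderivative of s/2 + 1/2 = s^2/4 + s/2 + C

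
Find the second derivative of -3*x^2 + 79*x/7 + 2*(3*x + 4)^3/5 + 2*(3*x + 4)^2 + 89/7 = 324*x/5 + 582/5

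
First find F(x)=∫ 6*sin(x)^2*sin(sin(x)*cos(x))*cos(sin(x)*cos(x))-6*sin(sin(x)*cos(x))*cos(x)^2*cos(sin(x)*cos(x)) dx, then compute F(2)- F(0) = -3*sin(sin(4)/2)^2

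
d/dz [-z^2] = -2*z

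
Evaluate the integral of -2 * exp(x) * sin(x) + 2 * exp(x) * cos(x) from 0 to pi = -2*exp(pi) - 2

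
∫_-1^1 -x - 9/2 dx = -9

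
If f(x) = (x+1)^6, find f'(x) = 6*x^5 + 30*x^4 + 60*x^3 + 60*x^2 + 30*x + 6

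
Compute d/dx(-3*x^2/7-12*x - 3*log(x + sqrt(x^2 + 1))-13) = (-6*x^3 - 6*x^2*sqrt(x^2 + 1) - 84*x^2 - 84*x*sqrt(x^2 + 1) - 27*x - 21*sqrt(x^2 + 1) - 84)/(7*x^2 + 7*x*sqrt(x^2 + 1) + 7)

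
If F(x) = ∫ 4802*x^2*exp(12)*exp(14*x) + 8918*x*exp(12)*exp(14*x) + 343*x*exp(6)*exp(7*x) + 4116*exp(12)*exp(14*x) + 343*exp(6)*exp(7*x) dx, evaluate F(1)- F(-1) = -7*exp(-2) + 7*exp(-1) + 91*exp(13) + 1183*exp(26)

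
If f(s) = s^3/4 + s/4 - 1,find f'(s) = 3*s^2/4 + 1/4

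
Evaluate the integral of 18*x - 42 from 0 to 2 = -48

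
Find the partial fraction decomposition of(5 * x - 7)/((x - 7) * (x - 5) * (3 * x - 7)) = 3/(8*(3*x - 7)) - 9/(8*(x - 5)) + 1/(x - 7)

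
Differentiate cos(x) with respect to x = -sin(x)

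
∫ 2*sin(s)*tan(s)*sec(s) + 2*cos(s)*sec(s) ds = 2*tan(s) + C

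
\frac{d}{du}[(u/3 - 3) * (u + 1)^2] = u^2 - 14*u/3 - 17/3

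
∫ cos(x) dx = sin(x) + C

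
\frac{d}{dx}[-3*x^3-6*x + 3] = -9*x^2 - 6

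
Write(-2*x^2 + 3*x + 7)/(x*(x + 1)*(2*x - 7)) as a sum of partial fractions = -4/(9*(2*x - 7)) + 2/(9*(x + 1)) - 1/x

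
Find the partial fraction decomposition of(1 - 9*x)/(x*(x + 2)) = -19/(2*(x + 2)) + 1/(2*x)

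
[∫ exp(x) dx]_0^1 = -1 + E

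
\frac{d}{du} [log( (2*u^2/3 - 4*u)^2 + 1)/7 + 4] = (16*u^3 - 144*u^2 + 288*u)/(28*u^4 - 336*u^3 + 1008*u^2 + 63)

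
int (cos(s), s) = sin(s) + C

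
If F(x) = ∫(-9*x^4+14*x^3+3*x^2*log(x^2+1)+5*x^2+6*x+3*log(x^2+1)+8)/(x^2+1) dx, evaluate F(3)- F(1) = -6 + log(2) + 5*log(10)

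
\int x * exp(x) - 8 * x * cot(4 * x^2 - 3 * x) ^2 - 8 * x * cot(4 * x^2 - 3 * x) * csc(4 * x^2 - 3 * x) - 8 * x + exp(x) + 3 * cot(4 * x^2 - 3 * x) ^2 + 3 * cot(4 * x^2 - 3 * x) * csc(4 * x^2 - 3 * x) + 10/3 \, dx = x*exp(x) + x/3 + cot(x*(4*x - 3)) + csc(x*(4*x - 3)) + C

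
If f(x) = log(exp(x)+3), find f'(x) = exp(x)/(exp(x) + 3)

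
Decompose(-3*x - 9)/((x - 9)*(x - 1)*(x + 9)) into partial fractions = 1/(10*(x + 9)) + 3/(20*(x - 1)) - 1/(4*(x - 9))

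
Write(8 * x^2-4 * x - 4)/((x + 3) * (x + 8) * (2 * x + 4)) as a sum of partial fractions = 9/(x + 8) - 8/(x + 3) + 3/(x + 2)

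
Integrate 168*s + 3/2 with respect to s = 84*s^2 + 3*s/2 + C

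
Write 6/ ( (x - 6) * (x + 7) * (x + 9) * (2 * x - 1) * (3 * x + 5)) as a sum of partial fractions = 243/(52624*(3*x + 5)) - 32/(13585*(2*x - 1)) + 1/(2090*(x + 9)) - 1/(1040*(x + 7)) + 2/(16445*(x - 6))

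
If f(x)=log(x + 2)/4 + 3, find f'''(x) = 1/(2*x^3 + 12*x^2 + 24*x + 16)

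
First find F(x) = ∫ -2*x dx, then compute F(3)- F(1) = -8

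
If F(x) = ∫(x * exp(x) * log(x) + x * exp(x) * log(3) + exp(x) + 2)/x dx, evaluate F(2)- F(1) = -(2 + E)*log(3) + (2 + exp(2))*log(6)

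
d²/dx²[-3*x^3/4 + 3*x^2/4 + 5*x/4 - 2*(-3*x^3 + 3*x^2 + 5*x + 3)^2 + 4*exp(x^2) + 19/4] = -540*x^4 + 720*x^3 + 16*x^2*exp(x^2) + 504*x^2 - 297*x/2 + 8*exp(x^2) - 341/2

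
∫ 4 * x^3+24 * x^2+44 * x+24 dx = x^4 + 8*x^3 + 22*x^2 + 24*x + C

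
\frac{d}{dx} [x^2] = 2*x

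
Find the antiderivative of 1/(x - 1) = log(3 - 3*x) + C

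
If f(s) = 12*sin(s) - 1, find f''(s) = -12*sin(s)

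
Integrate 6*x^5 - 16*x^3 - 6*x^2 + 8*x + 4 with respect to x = x^6 - 4*x^4 - 2*x^3 + 4*x^2 + 4*x + C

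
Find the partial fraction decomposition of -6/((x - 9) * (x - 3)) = 1/(x - 3) - 1/(x - 9)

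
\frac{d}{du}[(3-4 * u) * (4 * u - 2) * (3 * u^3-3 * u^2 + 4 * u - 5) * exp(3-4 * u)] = (192*u^5 - 672*u^4 + 1000*u^3 - 1138*u^2 + 852*u - 244)*exp(3 - 4*u)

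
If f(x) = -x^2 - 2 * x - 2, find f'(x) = -2*x - 2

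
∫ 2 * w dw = w^2 + C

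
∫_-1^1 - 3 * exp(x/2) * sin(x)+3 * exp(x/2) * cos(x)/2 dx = 3*(-exp(-1/2) + exp(1/2))*cos(1)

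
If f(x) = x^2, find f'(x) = 2*x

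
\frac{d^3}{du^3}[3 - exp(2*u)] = -8*exp(2*u)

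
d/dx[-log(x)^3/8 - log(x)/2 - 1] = (-3*log(x)^2 - 4)/(8*x)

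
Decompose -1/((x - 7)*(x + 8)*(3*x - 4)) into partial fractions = 9/(476*(3*x - 4)) - 1/(420*(x + 8)) - 1/(255*(x - 7))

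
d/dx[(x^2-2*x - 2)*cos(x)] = -x^2*sin(x) + 2*x*sin(x) + 2*x*cos(x) + 2*sin(x) - 2*cos(x)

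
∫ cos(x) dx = sin(x) + C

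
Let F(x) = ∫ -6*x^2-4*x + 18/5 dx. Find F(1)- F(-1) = 16/5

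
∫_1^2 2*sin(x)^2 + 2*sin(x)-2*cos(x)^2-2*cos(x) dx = -sin(2) - sin(4) - 2*cos(2) + 2*sqrt(2)*sin(pi/4 + 1)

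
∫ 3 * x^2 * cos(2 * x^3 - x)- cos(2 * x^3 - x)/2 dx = sin(2*x^3 - x)/2 + C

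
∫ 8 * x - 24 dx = 4*x^2 - 24*x + C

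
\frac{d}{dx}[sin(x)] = cos(x)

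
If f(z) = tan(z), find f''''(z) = 24*tan(z)^5 + 40*tan(z)^3 + 16*tan(z)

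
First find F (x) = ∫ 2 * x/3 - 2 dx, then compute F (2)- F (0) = -8/3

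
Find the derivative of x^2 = 2*x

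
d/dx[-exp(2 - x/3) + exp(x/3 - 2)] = (exp(2*x/3 - 4) + 1)*exp(2 - x/3)/3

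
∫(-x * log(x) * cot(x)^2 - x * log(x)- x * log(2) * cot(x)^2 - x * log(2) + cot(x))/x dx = log(2*x)*cot(x) + C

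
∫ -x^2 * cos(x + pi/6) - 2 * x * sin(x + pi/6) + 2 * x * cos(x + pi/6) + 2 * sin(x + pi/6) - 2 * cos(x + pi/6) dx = (-x^2 + 2*x - 2)*sin(x + pi/6) + C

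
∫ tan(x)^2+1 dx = tan(x) + C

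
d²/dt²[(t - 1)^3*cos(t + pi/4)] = -t^3*cos(t + pi/4) - 6*t^2*sin(t + pi/4) + 3*t^2*cos(t + pi/4) + 12*t*sin(t + pi/4) + 3*t*cos(t + pi/4) - 6*sin(t + pi/4) - 5*cos(t + pi/4)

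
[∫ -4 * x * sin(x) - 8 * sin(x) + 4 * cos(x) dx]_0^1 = -8 + 12*cos(1)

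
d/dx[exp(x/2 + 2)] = exp(x/2 + 2)/2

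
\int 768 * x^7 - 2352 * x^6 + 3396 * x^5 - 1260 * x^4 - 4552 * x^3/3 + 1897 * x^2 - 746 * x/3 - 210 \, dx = 96*x^8 - 336*x^7 + 566*x^6 - 252*x^5 - 1138*x^4/3 + 1897*x^3/3 - 373*x^2/3 - 210*x + C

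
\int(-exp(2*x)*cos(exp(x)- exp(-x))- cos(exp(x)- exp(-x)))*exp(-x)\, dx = -sin(2*sinh(x)) + C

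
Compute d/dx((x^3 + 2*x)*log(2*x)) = 3*x^2*log(x) + x^2 + 3*x^2*log(2) + 2*log(x) + 2*log(2) + 2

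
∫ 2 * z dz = z^2 + C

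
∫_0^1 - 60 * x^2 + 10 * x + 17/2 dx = -13/2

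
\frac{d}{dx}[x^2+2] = 2*x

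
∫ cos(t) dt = sin(t) + C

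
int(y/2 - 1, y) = y^2/4 - y + C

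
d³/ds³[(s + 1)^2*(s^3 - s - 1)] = 60*s^2 + 48*s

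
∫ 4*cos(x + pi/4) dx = 4*sin(x + pi/4) + C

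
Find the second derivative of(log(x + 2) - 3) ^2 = (8 - 2*log(x + 2))/(x^2 + 4*x + 4)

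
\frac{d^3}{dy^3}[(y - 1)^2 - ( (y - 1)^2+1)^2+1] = 24 - 24*y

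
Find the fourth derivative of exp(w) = exp(w)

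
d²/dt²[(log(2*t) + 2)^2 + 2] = (-2*log(t) - 2 - 2*log(2))/t^2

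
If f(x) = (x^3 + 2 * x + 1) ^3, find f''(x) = 72*x^7 + 252*x^5 + 90*x^4 + 240*x^3 + 144*x^2 + 66*x + 24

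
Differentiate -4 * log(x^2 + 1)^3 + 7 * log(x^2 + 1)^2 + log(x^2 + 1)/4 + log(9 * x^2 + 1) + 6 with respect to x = (-432*x^3*log(x^2 + 1)^2 + 504*x^3*log(x^2 + 1) + 45*x^3 - 48*x*log(x^2 + 1)^2 + 56*x*log(x^2 + 1) + 37*x)/(18*x^4 + 20*x^2 + 2)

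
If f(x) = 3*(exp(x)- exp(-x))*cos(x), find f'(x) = 3*sqrt(2)*(exp(2*x)*cos(x + pi/4) + sin(x + pi/4))*exp(-x)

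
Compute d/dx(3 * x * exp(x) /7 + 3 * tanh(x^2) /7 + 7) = 3*x*exp(x)/7 + 6*x/(7*cosh(x^2)^2) + 3*exp(x)/7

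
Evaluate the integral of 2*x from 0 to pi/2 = pi^2/4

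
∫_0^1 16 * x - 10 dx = -2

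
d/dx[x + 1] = 1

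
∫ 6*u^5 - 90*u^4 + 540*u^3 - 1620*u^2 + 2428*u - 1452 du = u^6 - 18*u^5 + 135*u^4 - 540*u^3 + 1214*u^2 - 1452*u + C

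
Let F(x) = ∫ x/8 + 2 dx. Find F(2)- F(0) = 17/4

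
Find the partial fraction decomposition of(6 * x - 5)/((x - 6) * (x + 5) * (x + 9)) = -59/(60*(x + 9)) + 35/(44*(x + 5)) + 31/(165*(x - 6))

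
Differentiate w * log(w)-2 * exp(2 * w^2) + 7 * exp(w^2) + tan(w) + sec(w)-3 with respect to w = -8*w*exp(2*w^2) + 14*w*exp(w^2) + log(w) + tan(w)^2 + tan(w)*sec(w) + 2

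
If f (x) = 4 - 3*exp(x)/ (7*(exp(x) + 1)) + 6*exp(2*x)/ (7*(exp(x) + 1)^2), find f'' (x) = (-9*exp(3*x) + 24*exp(2*x) - 3*exp(x))/(7*exp(4*x) + 28*exp(3*x) + 42*exp(2*x) + 28*exp(x) + 7)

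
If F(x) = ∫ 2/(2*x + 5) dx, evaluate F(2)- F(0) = -log(15) + log(27)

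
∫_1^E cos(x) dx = -sin(1) + sin(E)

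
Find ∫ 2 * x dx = x^2 + C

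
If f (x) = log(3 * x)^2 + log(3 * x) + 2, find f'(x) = (2*log(x) + 1 + 2*log(3))/x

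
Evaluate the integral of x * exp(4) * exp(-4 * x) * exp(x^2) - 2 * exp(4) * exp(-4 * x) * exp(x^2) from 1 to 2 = 1/2 - E/2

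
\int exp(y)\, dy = exp(y) + C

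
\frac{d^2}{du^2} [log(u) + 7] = -1/u^2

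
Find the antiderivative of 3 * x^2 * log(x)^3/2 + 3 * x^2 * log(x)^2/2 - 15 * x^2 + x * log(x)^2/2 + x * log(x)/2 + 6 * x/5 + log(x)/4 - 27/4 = x*(10*x^2*log(x)^3 - 100*x^2 + 5*x*log(x)^2 + 12*x + 5*log(x) - 140)/20 + C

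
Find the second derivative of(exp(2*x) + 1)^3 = 36*exp(6*x) + 48*exp(4*x) + 12*exp(2*x)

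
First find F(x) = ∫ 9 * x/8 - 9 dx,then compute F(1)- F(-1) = -18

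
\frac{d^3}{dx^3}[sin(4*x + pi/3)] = -64*cos(4*x + pi/3)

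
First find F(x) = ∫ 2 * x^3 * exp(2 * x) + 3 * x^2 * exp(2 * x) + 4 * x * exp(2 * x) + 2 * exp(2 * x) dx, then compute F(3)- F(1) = -3*exp(2) + 33*exp(6)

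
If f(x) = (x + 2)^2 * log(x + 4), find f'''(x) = (2*x^2 + 20*x + 56)/(x^3 + 12*x^2 + 48*x + 64)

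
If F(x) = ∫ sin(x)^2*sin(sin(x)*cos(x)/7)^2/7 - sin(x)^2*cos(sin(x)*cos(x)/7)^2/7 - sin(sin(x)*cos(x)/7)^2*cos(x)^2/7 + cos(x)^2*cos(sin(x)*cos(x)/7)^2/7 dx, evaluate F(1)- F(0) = sin(sin(2)/7)/2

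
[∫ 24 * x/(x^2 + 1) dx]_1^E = -12*log(2) + 12*log(1 + exp(2))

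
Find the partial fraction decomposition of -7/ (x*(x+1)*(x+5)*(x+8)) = 1/(24*(x + 8)) - 7/(60*(x + 5)) + 1/(4*(x + 1)) - 7/(40*x)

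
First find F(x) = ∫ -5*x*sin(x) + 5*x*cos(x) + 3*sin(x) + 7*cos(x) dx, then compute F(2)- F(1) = -7*sin(1) + 12*cos(2) - 7*cos(1) + 12*sin(2)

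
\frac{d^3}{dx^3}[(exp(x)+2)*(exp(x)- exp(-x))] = (8*exp(3*x) + 2*exp(2*x) + 2)*exp(-x)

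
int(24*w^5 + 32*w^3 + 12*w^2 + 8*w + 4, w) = 4*w^6 + 8*w^4 + 4*w^3 + 4*w^2 + 4*w + C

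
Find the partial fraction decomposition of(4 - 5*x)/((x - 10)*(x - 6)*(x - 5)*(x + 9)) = -7/(570*(x + 9)) - 3/(10*(x - 5)) + 13/(30*(x - 6)) - 23/(190*(x - 10))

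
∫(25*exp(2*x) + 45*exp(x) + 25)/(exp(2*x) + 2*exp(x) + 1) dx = ((25*x - 19)*(exp(x) + 1) - 5*exp(x))/(exp(x) + 1) + C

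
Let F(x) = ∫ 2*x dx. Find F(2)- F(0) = 4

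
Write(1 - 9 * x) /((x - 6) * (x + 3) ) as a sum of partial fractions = -28/(9*(x + 3)) - 53/(9*(x - 6))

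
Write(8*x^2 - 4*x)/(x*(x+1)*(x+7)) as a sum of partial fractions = 10/(x + 7) - 2/(x + 1)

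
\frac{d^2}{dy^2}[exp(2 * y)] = 4*exp(2*y)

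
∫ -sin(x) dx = cos(x) + C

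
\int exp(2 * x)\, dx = exp(2*x)/2 + C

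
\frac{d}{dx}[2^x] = 2^x*log(2)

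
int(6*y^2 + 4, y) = 2*y^3 + 4*y + C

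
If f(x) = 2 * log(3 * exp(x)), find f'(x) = 2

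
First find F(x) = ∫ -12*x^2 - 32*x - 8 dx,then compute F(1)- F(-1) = -24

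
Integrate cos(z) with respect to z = sin(z) + C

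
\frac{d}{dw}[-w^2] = -2*w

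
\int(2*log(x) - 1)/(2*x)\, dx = (log(x) - 1)*log(x)/2 + C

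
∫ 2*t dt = t^2 + C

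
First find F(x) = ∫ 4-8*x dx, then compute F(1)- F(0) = 0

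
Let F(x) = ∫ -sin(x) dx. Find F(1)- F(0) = -1 + cos(1)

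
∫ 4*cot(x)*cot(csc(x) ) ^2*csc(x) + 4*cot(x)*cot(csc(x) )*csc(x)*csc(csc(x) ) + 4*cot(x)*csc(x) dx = 4*cot(csc(x)) + 4*csc(csc(x)) + C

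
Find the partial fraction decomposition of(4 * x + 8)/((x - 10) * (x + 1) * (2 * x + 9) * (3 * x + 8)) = -36/(1045*(3*x + 8)) + 80/(2233*(2*x + 9)) - 4/(385*(x + 1)) + 24/(6061*(x - 10))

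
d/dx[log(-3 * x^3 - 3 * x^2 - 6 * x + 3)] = (3*x^2 + 2*x + 2)/(x^3 + x^2 + 2*x - 1)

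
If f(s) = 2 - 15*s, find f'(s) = -15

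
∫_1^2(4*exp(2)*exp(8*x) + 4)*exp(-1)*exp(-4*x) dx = -exp(5) - exp(-9) + exp(-5) + exp(9)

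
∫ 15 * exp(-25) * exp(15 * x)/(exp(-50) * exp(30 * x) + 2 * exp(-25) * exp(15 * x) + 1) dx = exp(15*x)/(exp(15*x) + exp(25)) + C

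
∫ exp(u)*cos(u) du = sqrt(2)*exp(u)*sin(u + pi/4)/2 + C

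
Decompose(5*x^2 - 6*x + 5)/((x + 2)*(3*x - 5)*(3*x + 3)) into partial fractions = 10/(33*(3*x - 5)) + 37/(33*(x + 2)) - 2/(3*(x + 1))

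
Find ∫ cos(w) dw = sin(w) + C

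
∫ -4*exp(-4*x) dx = exp(-4*x) + C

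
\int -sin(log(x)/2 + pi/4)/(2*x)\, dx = cos(log(x)/2 + pi/4) + C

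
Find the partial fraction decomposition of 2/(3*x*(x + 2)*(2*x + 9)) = 8/(135*(2*x + 9)) - 1/(15*(x + 2)) + 1/(27*x)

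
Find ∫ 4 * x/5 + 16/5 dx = 2*x^2/5 + 16*x/5 + C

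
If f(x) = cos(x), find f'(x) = -sin(x)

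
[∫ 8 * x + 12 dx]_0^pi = -9 + (-2*pi - 3)^2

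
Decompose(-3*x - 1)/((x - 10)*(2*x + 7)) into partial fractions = -19/(27*(2*x + 7)) - 31/(27*(x - 10))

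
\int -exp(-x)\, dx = exp(-x) + C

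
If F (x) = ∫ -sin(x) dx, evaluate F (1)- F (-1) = 0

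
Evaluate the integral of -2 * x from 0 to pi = -pi^2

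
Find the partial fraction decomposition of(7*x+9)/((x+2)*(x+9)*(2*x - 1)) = 10/(19*(2*x - 1)) - 54/(133*(x + 9)) + 1/(7*(x + 2))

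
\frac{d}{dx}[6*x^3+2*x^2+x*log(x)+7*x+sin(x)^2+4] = 18*x^2 + 4*x + log(x) + sin(2*x) + 8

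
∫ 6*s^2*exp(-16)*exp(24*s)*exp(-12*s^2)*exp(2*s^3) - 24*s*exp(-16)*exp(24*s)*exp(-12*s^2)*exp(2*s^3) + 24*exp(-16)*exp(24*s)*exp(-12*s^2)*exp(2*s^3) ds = exp(2*(s - 2)^3) + C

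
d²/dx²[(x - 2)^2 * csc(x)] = (-x^2 + 2*x^2/sin(x)^2 + 4*x - 4*x*cos(x)/sin(x) - 8*x/sin(x)^2 - 2 + 8*cos(x)/sin(x) + 8/sin(x)^2)/sin(x)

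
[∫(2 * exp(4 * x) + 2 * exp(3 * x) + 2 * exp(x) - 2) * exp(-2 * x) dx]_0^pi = -1 + (-exp(-pi) + 1 + exp(pi))^2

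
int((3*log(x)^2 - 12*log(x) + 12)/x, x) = (log(x) - 2)^3 + C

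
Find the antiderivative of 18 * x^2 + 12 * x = 6*x^3 + 6*x^2 + C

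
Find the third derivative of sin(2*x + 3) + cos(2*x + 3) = 8*sin(2*x + 3) - 8*cos(2*x + 3)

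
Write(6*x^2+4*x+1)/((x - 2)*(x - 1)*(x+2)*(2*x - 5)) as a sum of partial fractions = 388/(27*(2*x - 5)) - 17/(108*(x + 2)) + 11/(9*(x - 1)) - 33/(4*(x - 2))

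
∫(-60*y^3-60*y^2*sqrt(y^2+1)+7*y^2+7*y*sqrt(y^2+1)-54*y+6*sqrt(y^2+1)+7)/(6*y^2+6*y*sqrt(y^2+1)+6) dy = -5*y^2 + 7*y/6 + log(y + sqrt(y^2 + 1)) + C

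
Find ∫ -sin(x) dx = cos(x) + C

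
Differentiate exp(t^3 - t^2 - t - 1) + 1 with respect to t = (3*t^2 - 2*t - 1)*exp(t^3 - t^2 - t - 1)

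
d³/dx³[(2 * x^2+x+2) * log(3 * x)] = (4*x^2 - x + 4)/x^3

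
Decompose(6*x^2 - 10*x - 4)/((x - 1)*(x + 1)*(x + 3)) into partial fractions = 10/(x + 3) - 3/(x + 1) - 1/(x - 1)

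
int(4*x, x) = 2*x^2 + C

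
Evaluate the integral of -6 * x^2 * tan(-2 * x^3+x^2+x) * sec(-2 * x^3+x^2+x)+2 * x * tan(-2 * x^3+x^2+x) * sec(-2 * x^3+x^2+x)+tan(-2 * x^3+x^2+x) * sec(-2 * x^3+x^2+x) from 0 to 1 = 0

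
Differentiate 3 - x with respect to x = -1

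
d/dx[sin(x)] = cos(x)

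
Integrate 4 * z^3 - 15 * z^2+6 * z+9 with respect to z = z^4 - 5*z^3 + 3*z^2 + 9*z + C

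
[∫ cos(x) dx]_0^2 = sin(2)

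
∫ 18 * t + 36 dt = 9*t^2 + 36*t + C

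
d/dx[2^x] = 2^x*log(2)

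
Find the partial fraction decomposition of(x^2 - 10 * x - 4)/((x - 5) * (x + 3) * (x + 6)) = 92/(33*(x + 6)) - 35/(24*(x + 3)) - 29/(88*(x - 5))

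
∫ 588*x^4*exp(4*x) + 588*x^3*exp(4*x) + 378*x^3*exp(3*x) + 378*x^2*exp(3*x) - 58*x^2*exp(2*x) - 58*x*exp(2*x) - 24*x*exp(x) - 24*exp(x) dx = x*(147*x^3*exp(3*x) + 126*x^2*exp(2*x) - 29*x*exp(x) - 24)*exp(x) + C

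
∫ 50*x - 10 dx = 25*x^2 - 10*x + C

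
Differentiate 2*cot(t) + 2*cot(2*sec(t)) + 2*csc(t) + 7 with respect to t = -4*sin(t)/(sin(2/cos(t))^2*cos(t)^2) + 2/cos(t) - 2/sin(t)^2 - 2/(sin(t)^2*cos(t))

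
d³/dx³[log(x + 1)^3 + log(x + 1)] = (6*log(x + 1)^2 - 18*log(x + 1) + 8)/(x^3 + 3*x^2 + 3*x + 1)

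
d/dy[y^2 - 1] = 2*y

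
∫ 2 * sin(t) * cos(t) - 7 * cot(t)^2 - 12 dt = -5*t + sin(t)^2 + 7*cot(t) + C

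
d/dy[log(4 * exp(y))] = 1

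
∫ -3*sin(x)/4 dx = 3*cos(x)/4 + C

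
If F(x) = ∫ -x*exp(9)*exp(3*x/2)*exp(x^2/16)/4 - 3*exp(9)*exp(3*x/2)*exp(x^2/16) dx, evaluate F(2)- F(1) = -2*exp(49/4) + 2*exp(169/16)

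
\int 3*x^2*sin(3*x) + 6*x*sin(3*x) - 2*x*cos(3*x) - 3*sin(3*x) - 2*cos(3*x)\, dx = (-x^2 - 2*x + 1)*cos(3*x) + C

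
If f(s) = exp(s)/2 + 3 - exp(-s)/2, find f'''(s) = (exp(2*s) + 1)*exp(-s)/2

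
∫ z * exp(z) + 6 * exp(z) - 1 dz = (z + 5)*(exp(z) - 1) + C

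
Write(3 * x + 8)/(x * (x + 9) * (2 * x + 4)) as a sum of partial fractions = -19/(126*(x + 9)) - 1/(14*(x + 2)) + 2/(9*x)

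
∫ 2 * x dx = x^2 + C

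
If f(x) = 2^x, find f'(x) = 2^x*log(2)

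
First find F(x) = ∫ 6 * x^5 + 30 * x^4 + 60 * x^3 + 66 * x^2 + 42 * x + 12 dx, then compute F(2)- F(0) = 780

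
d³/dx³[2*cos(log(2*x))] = (-2*sin(log(x) + log(2)) + 6*cos(log(x) + log(2)))/x^3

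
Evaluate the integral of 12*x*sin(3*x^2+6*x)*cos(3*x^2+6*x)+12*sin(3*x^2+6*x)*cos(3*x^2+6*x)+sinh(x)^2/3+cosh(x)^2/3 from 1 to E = -sinh(2)/6 - sin(9)^2 + sin(3*E*(2 + E))^2 + sinh(2*E)/6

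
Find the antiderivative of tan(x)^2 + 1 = tan(x) + C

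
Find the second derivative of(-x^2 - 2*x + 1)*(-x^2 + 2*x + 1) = 12*x^2 - 12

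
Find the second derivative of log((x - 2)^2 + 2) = (-2*x^2 + 8*x - 4)/(x^4 - 8*x^3 + 28*x^2 - 48*x + 36)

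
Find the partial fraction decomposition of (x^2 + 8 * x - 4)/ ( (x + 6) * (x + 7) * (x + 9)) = 5/(6*(x + 9)) + 11/(2*(x + 7)) - 16/(3*(x + 6))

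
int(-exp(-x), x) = exp(-x) + C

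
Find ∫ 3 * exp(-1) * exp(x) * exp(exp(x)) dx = 3*exp(exp(x) - 1) + C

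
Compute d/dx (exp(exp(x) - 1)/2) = exp(x + exp(x) - 1)/2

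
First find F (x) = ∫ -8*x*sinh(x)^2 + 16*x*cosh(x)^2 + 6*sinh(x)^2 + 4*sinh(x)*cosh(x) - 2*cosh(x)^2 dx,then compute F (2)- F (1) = -3*sinh(2) + 14 + 5*sinh(4)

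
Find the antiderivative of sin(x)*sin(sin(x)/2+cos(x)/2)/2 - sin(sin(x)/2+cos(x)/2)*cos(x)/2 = cos(sqrt(2)*sin(x + pi/4)/2) + C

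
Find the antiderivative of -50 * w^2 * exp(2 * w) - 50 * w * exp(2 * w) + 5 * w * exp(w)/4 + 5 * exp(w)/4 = 5*w*(-20*w*exp(w) + 1)*exp(w)/4 + C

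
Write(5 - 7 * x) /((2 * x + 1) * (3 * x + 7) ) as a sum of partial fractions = -64/(11*(3*x + 7)) + 17/(11*(2*x + 1))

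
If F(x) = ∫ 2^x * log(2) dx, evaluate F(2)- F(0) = 3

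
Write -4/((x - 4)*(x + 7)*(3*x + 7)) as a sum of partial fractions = 18/(133*(3*x + 7)) - 2/(77*(x + 7)) - 4/(209*(x - 4))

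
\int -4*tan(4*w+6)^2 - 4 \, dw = -tan(4*w + 6) + C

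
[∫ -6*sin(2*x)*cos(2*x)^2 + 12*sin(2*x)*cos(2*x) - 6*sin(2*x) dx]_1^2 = (-1 + cos(4))^3 - (-1 + cos(2))^3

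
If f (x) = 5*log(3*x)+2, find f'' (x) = -5/x^2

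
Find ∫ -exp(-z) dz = exp(-z) + C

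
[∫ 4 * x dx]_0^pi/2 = pi^2/2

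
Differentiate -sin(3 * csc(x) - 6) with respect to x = 3*cos(3*csc(x) - 6)*cot(x)*csc(x)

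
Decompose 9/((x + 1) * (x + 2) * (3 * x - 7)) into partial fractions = 81/(130*(3*x - 7)) + 9/(13*(x + 2)) - 9/(10*(x + 1))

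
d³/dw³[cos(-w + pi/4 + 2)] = -cos(w - 2 + pi/4)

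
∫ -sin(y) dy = cos(y) + C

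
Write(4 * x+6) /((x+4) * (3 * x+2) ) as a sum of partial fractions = 1/(3*x + 2) + 1/(x + 4)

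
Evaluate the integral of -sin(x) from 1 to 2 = -cos(1) + cos(2)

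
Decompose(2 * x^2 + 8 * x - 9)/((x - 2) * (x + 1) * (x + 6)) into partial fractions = 3/(8*(x + 6)) + 1/(x + 1) + 5/(8*(x - 2))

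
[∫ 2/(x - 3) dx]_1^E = -log(12) + log(3*(-3 + E)^2)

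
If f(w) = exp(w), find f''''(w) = exp(w)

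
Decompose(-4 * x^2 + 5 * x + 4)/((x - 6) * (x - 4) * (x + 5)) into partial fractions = -11/(9*(x + 5)) + 20/(9*(x - 4)) - 5/(x - 6)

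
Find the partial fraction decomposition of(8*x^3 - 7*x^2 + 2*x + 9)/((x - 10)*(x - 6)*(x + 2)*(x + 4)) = 89/(40*(x + 4)) - 29/(64*(x + 2)) - 1497/(320*(x - 6)) + 349/(32*(x - 10))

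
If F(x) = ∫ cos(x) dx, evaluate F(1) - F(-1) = 2*sin(1)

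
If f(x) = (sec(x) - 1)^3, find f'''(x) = 3*(-1 + 8/cos(x) - 3/cos(x)^2 - 24/cos(x)^3 + 20/cos(x)^4)*sin(x)/cos(x)^2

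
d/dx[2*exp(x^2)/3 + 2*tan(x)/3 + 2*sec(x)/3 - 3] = 4*x*exp(x^2)/3 + 2*tan(x)^2/3 + 2*tan(x)*sec(x)/3 + 2/3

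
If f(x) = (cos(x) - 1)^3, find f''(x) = -9*cos(x)^3 + 12*cos(x)^2 + 3*cos(x) - 6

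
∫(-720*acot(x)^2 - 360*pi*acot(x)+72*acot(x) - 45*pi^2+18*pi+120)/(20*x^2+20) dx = 3*(4*acot(x) + pi)^3/16 - 9*(4*acot(x) + pi)^2/80 - 6*acot(x) + C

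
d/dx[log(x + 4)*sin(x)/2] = (x*log(x + 4)*cos(x) + 4*log(x + 4)*cos(x) + sin(x))/(2*x + 8)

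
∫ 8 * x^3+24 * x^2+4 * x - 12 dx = 2*x^4 + 8*x^3 + 2*x^2 - 12*x + C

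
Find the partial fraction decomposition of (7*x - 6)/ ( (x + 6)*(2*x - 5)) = 23/(17*(2*x - 5)) + 48/(17*(x + 6))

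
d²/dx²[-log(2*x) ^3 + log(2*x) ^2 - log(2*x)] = (3*log(x)^2 - 8*log(x) + 6*log(2)*log(x) - 8*log(2) + 3*log(2)^2 + 3)/x^2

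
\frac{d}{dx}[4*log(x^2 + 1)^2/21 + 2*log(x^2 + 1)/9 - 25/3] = (48*x*log(x^2 + 1) + 28*x)/(63*x^2 + 63)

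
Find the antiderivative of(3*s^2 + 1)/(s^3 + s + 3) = log(s^3 + s + 3) + C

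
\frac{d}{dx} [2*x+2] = 2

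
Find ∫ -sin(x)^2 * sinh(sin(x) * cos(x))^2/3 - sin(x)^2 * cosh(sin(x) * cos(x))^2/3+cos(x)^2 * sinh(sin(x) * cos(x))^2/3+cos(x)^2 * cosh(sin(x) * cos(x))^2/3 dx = sinh(sin(2*x))/6 + C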